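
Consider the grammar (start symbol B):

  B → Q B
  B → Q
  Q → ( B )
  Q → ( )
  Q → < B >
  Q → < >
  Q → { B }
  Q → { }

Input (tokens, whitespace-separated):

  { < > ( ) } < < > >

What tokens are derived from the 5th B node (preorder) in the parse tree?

[B [Q { [B [Q < >] [B [Q ( )]]] }] [B [Q < [B [Q < >]] >]]]

< >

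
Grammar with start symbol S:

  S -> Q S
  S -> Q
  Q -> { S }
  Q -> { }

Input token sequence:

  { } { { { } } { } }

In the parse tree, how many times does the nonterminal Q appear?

5

[S [Q { }] [S [Q { [S [Q { [S [Q { }]] }] [S [Q { }]]] }]]]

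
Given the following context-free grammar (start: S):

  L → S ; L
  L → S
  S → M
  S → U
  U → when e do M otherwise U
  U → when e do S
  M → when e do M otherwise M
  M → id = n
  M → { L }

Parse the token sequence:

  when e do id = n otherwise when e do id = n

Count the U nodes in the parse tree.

2

[S [U when e do [M id = n] otherwise [U when e do [S [M id = n]]]]]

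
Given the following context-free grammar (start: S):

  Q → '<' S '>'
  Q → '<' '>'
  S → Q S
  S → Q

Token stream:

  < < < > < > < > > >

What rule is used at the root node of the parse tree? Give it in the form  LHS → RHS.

[S [Q < [S [Q < [S [Q < >] [S [Q < >] [S [Q < >]]]] >]] >]]

S → Q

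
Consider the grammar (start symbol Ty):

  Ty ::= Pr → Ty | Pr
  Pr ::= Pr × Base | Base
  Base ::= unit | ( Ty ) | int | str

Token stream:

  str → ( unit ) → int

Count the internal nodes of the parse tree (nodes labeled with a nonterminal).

12

[Ty [Pr [Base str]] → [Ty [Pr [Base ( [Ty [Pr [Base unit]]] )]] → [Ty [Pr [Base int]]]]]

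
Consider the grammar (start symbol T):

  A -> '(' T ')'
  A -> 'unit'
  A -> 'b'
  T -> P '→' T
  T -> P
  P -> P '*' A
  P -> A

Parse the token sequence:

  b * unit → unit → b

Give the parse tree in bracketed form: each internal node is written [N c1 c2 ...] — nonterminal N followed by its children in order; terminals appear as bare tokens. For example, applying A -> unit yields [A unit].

[T [P [P [A b]] * [A unit]] → [T [P [A unit]] → [T [P [A b]]]]]

T
P → T
P * A → T
A * A → T
b * A → T
b * unit → T
b * unit → P → T
b * unit → A → T
b * unit → unit → T
b * unit → unit → P
b * unit → unit → A
b * unit → unit → b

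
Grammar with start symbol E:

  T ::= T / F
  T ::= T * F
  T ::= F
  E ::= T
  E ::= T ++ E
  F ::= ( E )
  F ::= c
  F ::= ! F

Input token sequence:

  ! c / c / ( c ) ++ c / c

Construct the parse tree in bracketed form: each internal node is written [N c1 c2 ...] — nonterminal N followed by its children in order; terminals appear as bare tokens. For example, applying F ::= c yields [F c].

[E [T [T [T [F ! [F c]]] / [F c]] / [F ( [E [T [F c]]] )]] ++ [E [T [T [F c]] / [F c]]]]

E
T ++ E
T / F ++ E
T / F / F ++ E
F / F / F ++ E
! F / F / F ++ E
! c / F / F ++ E
! c / c / F ++ E
! c / c / ( E ) ++ E
! c / c / ( T ) ++ E
! c / c / ( F ) ++ E
! c / c / ( c ) ++ E
! c / c / ( c ) ++ T
! c / c / ( c ) ++ T / F
! c / c / ( c ) ++ F / F
! c / c / ( c ) ++ c / F
! c / c / ( c ) ++ c / c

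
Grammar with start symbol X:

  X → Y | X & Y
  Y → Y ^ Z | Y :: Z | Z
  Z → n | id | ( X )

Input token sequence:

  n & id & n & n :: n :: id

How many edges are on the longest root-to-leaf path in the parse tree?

[X [X [X [X [Y [Z n]]] & [Y [Z id]]] & [Y [Z n]]] & [Y [Y [Y [Z n]] :: [Z n]] :: [Z id]]]

6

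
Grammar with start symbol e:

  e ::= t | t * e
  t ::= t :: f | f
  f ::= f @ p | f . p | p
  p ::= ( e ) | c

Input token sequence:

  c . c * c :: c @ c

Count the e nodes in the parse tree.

2

[e [t [f [f [p c]] . [p c]]] * [e [t [t [f [p c]]] :: [f [f [p c]] @ [p c]]]]]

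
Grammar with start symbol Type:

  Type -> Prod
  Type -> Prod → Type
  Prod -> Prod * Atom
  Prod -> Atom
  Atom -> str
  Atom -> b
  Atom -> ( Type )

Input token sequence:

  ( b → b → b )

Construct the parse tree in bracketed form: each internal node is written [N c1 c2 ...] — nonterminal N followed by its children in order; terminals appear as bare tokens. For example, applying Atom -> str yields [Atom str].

[Type [Prod [Atom ( [Type [Prod [Atom b]] → [Type [Prod [Atom b]] → [Type [Prod [Atom b]]]]] )]]]

Type
Prod
Atom
( Type )
( Prod → Type )
( Atom → Type )
( b → Type )
( b → Prod → Type )
( b → Atom → Type )
( b → b → Type )
( b → b → Prod )
( b → b → Atom )
( b → b → b )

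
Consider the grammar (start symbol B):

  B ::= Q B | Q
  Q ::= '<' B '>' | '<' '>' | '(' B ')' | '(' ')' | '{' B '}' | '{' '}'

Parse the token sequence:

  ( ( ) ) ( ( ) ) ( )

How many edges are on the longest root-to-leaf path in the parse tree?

[B [Q ( [B [Q ( )]] )] [B [Q ( [B [Q ( )]] )] [B [Q ( )]]]]

5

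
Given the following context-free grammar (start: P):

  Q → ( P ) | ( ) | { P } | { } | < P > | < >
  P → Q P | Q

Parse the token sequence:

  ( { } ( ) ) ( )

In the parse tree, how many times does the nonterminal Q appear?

[P [Q ( [P [Q { }] [P [Q ( )]]] )] [P [Q ( )]]]

4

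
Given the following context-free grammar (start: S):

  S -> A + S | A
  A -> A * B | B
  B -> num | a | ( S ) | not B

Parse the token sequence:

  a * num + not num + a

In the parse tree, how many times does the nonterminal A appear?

4

[S [A [A [B a]] * [B num]] + [S [A [B not [B num]]] + [S [A [B a]]]]]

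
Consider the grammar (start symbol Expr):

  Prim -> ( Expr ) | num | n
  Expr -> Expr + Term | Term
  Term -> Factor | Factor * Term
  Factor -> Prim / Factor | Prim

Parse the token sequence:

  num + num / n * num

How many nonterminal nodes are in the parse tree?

[Expr [Expr [Term [Factor [Prim num]]]] + [Term [Factor [Prim num] / [Factor [Prim n]]] * [Term [Factor [Prim num]]]]]

13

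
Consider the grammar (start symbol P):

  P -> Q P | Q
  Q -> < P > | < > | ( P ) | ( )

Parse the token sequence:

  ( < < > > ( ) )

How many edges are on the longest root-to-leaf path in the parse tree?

6

[P [Q ( [P [Q < [P [Q < >]] >] [P [Q ( )]]] )]]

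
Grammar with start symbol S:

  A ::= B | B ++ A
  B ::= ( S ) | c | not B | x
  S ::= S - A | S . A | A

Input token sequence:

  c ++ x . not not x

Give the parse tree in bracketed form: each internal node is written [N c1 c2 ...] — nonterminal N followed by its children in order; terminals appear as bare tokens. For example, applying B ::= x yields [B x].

[S [S [A [B c] ++ [A [B x]]]] . [A [B not [B not [B x]]]]]

S
S . A
A . A
B ++ A . A
c ++ A . A
c ++ B . A
c ++ x . A
c ++ x . B
c ++ x . not B
c ++ x . not not B
c ++ x . not not x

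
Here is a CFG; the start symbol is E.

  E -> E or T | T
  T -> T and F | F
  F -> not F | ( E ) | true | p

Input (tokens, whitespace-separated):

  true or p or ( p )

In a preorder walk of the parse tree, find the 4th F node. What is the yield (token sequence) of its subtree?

[E [E [E [T [F true]]] or [T [F p]]] or [T [F ( [E [T [F p]]] )]]]

p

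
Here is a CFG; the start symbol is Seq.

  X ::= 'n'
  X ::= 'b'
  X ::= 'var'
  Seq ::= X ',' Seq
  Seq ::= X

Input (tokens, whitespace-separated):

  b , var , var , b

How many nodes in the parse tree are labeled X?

[Seq [X b] , [Seq [X var] , [Seq [X var] , [Seq [X b]]]]]

4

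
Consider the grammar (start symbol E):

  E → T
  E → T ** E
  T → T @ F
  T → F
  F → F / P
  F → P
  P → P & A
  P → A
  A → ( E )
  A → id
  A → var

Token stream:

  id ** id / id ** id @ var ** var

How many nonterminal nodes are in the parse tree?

[E [T [F [P [A id]]]] ** [E [T [F [F [P [A id]]] / [P [A id]]]] ** [E [T [T [F [P [A id]]]] @ [F [P [A var]]]] ** [E [T [F [P [A var]]]]]]]]

27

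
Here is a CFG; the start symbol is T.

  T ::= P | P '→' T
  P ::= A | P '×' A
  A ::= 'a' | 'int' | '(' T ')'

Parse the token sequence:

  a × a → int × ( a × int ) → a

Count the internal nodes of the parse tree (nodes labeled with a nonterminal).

[T [P [P [A a]] × [A a]] → [T [P [P [A int]] × [A ( [T [P [P [A a]] × [A int]]] )]] → [T [P [A a]]]]]

18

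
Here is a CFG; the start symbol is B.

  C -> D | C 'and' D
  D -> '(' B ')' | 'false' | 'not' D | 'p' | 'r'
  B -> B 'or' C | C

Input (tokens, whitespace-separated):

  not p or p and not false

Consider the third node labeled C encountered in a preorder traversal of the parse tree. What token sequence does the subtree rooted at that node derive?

[B [B [C [D not [D p]]]] or [C [C [D p]] and [D not [D false]]]]

p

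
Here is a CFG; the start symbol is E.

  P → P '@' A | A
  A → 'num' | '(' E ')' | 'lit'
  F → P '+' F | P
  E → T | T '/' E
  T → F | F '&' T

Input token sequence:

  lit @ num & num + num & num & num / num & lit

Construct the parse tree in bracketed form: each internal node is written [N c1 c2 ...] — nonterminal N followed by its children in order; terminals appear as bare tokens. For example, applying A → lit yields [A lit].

[E [T [F [P [P [A lit]] @ [A num]]] & [T [F [P [A num]] + [F [P [A num]]]] & [T [F [P [A num]]] & [T [F [P [A num]]]]]]] / [E [T [F [P [A num]]] & [T [F [P [A lit]]]]]]]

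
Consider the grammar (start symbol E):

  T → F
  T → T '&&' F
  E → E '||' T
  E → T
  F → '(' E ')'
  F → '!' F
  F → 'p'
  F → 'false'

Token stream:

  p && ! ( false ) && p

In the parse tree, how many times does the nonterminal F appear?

5

[E [T [T [T [F p]] && [F ! [F ( [E [T [F false]]] )]]] && [F p]]]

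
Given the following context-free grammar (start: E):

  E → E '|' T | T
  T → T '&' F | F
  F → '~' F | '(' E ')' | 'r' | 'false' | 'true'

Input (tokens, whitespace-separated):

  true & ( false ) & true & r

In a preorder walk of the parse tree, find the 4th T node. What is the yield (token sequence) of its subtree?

[E [T [T [T [T [F true]] & [F ( [E [T [F false]]] )]] & [F true]] & [F r]]]

true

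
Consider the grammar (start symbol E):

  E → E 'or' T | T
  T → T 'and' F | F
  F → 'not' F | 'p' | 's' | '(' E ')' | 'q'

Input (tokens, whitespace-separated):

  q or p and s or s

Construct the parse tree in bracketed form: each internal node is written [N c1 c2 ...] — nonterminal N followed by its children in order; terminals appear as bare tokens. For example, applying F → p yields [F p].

[E [E [E [T [F q]]] or [T [T [F p]] and [F s]]] or [T [F s]]]

E
E or T
E or T or T
T or T or T
F or T or T
q or T or T
q or T and F or T
q or F and F or T
q or p and F or T
q or p and s or T
q or p and s or F
q or p and s or s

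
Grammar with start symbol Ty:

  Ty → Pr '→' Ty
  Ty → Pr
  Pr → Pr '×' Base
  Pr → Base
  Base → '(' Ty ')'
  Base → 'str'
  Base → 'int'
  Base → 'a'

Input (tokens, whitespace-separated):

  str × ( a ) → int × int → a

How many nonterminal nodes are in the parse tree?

[Ty [Pr [Pr [Base str]] × [Base ( [Ty [Pr [Base a]]] )]] → [Ty [Pr [Pr [Base int]] × [Base int]] → [Ty [Pr [Base a]]]]]

16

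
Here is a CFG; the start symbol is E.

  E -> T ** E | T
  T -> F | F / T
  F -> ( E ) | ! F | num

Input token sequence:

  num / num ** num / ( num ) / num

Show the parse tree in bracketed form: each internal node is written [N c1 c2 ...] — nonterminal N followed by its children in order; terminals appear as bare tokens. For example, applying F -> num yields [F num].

E
T ** E
F / T ** E
num / T ** E
num / F ** E
num / num ** E
num / num ** T
num / num ** F / T
num / num ** num / T
num / num ** num / F / T
num / num ** num / ( E ) / T
num / num ** num / ( T ) / T
num / num ** num / ( F ) / T
num / num ** num / ( num ) / T
num / num ** num / ( num ) / F
num / num ** num / ( num ) / num

[E [T [F num] / [T [F num]]] ** [E [T [F num] / [T [F ( [E [T [F num]]] )] / [T [F num]]]]]]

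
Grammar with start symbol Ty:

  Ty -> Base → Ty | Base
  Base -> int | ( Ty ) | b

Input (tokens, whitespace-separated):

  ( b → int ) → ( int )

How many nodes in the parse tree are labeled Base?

[Ty [Base ( [Ty [Base b] → [Ty [Base int]]] )] → [Ty [Base ( [Ty [Base int]] )]]]

5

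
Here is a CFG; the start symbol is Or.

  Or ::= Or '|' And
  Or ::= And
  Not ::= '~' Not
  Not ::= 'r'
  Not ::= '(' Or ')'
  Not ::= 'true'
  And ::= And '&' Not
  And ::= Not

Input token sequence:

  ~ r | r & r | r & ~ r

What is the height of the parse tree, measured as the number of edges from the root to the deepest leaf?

6

[Or [Or [Or [And [Not ~ [Not r]]]] | [And [And [Not r]] & [Not r]]] | [And [And [Not r]] & [Not ~ [Not r]]]]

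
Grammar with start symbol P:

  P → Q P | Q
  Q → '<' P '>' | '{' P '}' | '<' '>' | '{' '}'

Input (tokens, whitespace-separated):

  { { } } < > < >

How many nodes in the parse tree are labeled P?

4

[P [Q { [P [Q { }]] }] [P [Q < >] [P [Q < >]]]]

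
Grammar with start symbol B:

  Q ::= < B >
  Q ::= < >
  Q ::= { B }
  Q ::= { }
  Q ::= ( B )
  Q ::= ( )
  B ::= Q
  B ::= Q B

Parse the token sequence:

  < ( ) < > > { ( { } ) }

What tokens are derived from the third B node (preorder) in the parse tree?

< >

[B [Q < [B [Q ( )] [B [Q < >]]] >] [B [Q { [B [Q ( [B [Q { }]] )]] }]]]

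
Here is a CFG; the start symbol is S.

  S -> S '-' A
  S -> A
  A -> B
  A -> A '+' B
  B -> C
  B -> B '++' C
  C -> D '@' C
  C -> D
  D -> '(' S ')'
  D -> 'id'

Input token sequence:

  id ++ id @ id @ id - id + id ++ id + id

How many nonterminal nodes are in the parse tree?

[S [S [A [B [B [C [D id]]] ++ [C [D id] @ [C [D id] @ [C [D id]]]]]]] - [A [A [A [B [C [D id]]]] + [B [B [C [D id]]] ++ [C [D id]]]] + [B [C [D id]]]]]

28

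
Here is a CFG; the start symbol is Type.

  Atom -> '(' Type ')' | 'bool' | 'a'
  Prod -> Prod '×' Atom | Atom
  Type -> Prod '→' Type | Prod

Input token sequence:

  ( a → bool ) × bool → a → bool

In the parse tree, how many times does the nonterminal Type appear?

5

[Type [Prod [Prod [Atom ( [Type [Prod [Atom a]] → [Type [Prod [Atom bool]]]] )]] × [Atom bool]] → [Type [Prod [Atom a]] → [Type [Prod [Atom bool]]]]]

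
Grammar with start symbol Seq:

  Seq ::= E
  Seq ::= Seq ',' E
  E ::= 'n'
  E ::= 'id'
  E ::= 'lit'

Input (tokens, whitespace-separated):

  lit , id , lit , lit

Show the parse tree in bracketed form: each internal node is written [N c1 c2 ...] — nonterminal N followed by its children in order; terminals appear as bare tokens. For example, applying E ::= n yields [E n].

Seq
Seq , E
Seq , E , E
Seq , E , E , E
E , E , E , E
lit , E , E , E
lit , id , E , E
lit , id , lit , E
lit , id , lit , lit

[Seq [Seq [Seq [Seq [E lit]] , [E id]] , [E lit]] , [E lit]]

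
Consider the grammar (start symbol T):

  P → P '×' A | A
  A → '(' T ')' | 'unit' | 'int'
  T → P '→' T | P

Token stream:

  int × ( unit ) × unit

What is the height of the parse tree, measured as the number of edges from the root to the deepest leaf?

[T [P [P [P [A int]] × [A ( [T [P [A unit]]] )]] × [A unit]]]

7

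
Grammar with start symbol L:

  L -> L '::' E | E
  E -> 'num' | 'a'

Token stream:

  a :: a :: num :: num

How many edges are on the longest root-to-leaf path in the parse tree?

5

[L [L [L [L [E a]] :: [E a]] :: [E num]] :: [E num]]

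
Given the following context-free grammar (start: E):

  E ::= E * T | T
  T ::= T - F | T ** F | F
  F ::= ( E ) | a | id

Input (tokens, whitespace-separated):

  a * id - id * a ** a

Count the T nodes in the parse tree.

[E [E [E [T [F a]]] * [T [T [F id]] - [F id]]] * [T [T [F a]] ** [F a]]]

5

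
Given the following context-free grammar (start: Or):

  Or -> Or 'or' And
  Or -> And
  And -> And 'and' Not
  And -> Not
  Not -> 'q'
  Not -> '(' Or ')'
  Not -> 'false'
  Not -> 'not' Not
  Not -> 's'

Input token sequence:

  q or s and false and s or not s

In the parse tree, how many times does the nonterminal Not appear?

[Or [Or [Or [And [Not q]]] or [And [And [And [Not s]] and [Not false]] and [Not s]]] or [And [Not not [Not s]]]]

6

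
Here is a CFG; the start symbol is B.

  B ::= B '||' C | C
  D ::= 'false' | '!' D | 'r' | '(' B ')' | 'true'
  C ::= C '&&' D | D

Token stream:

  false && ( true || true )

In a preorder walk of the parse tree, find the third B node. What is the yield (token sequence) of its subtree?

[B [C [C [D false]] && [D ( [B [B [C [D true]]] || [C [D true]]] )]]]

true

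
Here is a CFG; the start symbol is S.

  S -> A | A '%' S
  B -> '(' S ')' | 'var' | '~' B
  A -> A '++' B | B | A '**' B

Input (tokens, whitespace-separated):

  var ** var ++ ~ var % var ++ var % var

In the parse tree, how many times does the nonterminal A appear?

6

[S [A [A [A [B var]] ** [B var]] ++ [B ~ [B var]]] % [S [A [A [B var]] ++ [B var]] % [S [A [B var]]]]]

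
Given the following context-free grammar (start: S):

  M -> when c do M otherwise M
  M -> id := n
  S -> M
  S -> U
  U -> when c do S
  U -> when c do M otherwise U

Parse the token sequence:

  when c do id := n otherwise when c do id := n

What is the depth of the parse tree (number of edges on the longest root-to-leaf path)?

[S [U when c do [M id := n] otherwise [U when c do [S [M id := n]]]]]

5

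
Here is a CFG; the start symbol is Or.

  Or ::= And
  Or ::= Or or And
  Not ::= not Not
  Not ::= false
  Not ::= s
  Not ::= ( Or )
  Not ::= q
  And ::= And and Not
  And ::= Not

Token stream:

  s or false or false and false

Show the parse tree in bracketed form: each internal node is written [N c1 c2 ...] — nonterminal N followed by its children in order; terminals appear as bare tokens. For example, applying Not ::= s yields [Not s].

[Or [Or [Or [And [Not s]]] or [And [Not false]]] or [And [And [Not false]] and [Not false]]]

Or
Or or And
Or or And or And
And or And or And
Not or And or And
s or And or And
s or Not or And
s or false or And
s or false or And and Not
s or false or Not and Not
s or false or false and Not
s or false or false and false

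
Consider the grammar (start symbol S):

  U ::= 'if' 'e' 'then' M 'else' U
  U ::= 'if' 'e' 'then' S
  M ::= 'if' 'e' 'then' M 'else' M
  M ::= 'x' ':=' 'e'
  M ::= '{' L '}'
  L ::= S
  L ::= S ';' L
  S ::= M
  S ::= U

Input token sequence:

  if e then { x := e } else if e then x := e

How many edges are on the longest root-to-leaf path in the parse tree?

[S [U if e then [M { [L [S [M x := e]]] }] else [U if e then [S [M x := e]]]]]

6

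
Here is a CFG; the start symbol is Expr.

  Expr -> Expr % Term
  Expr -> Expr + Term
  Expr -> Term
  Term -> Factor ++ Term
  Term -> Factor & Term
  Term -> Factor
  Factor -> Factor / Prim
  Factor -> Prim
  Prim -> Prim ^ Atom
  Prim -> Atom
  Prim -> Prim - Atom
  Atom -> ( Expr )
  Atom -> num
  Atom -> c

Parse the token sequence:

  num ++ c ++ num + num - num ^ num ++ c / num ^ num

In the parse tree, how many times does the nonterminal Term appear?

[Expr [Expr [Term [Factor [Prim [Atom num]]] ++ [Term [Factor [Prim [Atom c]]] ++ [Term [Factor [Prim [Atom num]]]]]]] + [Term [Factor [Prim [Prim [Prim [Atom num]] - [Atom num]] ^ [Atom num]]] ++ [Term [Factor [Factor [Prim [Atom c]]] / [Prim [Prim [Atom num]] ^ [Atom num]]]]]]

5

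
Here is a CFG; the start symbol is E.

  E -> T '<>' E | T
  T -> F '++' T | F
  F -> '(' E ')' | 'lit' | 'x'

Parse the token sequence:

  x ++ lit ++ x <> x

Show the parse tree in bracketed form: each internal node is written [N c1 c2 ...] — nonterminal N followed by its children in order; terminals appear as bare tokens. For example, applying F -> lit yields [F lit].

E
T <> E
F ++ T <> E
x ++ T <> E
x ++ F ++ T <> E
x ++ lit ++ T <> E
x ++ lit ++ F <> E
x ++ lit ++ x <> E
x ++ lit ++ x <> T
x ++ lit ++ x <> F
x ++ lit ++ x <> x

[E [T [F x] ++ [T [F lit] ++ [T [F x]]]] <> [E [T [F x]]]]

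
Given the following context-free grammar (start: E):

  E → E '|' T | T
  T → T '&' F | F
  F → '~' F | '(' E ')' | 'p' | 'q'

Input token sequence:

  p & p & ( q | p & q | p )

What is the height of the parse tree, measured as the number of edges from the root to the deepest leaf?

8

[E [T [T [T [F p]] & [F p]] & [F ( [E [E [E [T [F q]]] | [T [T [F p]] & [F q]]] | [T [F p]]] )]]]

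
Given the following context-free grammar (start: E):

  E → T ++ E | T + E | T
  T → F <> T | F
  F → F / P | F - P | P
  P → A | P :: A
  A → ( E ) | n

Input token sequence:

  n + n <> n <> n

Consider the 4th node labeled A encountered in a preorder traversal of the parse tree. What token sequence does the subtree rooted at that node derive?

n

[E [T [F [P [A n]]]] + [E [T [F [P [A n]]] <> [T [F [P [A n]]] <> [T [F [P [A n]]]]]]]]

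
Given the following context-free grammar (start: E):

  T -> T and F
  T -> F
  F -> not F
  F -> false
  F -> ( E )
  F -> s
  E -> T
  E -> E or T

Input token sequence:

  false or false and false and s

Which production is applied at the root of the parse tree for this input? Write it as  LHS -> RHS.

E -> E or T

[E [E [T [F false]]] or [T [T [T [F false]] and [F false]] and [F s]]]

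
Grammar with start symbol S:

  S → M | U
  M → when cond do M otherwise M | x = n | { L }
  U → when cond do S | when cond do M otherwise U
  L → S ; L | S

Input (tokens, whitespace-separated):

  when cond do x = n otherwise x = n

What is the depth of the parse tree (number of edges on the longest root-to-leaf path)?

[S [M when cond do [M x = n] otherwise [M x = n]]]

3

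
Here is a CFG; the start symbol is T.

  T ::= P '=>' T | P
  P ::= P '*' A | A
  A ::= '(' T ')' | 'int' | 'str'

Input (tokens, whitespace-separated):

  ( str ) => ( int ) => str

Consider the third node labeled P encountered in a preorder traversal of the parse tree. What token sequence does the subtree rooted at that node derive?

[T [P [A ( [T [P [A str]]] )]] => [T [P [A ( [T [P [A int]]] )]] => [T [P [A str]]]]]

( int )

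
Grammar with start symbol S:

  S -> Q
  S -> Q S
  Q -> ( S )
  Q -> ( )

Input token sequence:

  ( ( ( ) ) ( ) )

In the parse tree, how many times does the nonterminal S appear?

4

[S [Q ( [S [Q ( [S [Q ( )]] )] [S [Q ( )]]] )]]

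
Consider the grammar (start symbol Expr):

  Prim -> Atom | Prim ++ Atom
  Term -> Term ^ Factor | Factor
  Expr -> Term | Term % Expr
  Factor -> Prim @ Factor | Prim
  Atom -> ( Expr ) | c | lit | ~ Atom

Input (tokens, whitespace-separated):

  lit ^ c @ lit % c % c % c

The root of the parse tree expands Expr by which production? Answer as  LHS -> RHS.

[Expr [Term [Term [Factor [Prim [Atom lit]]]] ^ [Factor [Prim [Atom c]] @ [Factor [Prim [Atom lit]]]]] % [Expr [Term [Factor [Prim [Atom c]]]] % [Expr [Term [Factor [Prim [Atom c]]]] % [Expr [Term [Factor [Prim [Atom c]]]]]]]]

Expr -> Term % Expr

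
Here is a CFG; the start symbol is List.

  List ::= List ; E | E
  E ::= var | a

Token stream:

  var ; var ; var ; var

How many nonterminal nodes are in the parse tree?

[List [List [List [List [E var]] ; [E var]] ; [E var]] ; [E var]]

8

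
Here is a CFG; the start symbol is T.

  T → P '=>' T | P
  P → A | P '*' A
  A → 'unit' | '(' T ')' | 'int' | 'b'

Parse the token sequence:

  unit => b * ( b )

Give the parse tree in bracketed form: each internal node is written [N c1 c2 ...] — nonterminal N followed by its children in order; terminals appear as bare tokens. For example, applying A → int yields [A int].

T
P => T
A => T
unit => T
unit => P
unit => P * A
unit => A * A
unit => b * A
unit => b * ( T )
unit => b * ( P )
unit => b * ( A )
unit => b * ( b )

[T [P [A unit]] => [T [P [P [A b]] * [A ( [T [P [A b]]] )]]]]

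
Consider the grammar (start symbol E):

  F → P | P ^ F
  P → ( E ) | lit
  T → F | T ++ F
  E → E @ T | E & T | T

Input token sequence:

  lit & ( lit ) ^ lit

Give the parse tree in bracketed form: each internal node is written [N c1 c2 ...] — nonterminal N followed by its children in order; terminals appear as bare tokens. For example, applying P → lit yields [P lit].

E
E & T
T & T
F & T
P & T
lit & T
lit & F
lit & P ^ F
lit & ( E ) ^ F
lit & ( T ) ^ F
lit & ( F ) ^ F
lit & ( P ) ^ F
lit & ( lit ) ^ F
lit & ( lit ) ^ P
lit & ( lit ) ^ lit

[E [E [T [F [P lit]]]] & [T [F [P ( [E [T [F [P lit]]]] )] ^ [F [P lit]]]]]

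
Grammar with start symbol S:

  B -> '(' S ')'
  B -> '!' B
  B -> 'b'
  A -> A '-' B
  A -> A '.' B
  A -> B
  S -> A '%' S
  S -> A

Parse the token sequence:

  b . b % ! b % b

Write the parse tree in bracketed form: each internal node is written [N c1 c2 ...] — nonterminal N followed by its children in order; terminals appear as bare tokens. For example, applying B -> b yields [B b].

S
A % S
A . B % S
B . B % S
b . B % S
b . b % S
b . b % A % S
b . b % B % S
b . b % ! B % S
b . b % ! b % S
b . b % ! b % A
b . b % ! b % B
b . b % ! b % b

[S [A [A [B b]] . [B b]] % [S [A [B ! [B b]]] % [S [A [B b]]]]]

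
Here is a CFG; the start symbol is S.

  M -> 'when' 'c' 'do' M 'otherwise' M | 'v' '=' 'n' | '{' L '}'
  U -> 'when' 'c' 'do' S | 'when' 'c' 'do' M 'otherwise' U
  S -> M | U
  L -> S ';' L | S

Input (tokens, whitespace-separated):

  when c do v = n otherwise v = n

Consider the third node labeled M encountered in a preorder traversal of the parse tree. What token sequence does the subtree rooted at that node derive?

v = n

[S [M when c do [M v = n] otherwise [M v = n]]]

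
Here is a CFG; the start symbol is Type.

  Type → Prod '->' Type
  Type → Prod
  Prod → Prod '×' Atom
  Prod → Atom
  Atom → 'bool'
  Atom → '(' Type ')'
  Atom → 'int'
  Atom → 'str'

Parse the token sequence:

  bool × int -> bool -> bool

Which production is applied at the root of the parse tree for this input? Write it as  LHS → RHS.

Type → Prod '->' Type

[Type [Prod [Prod [Atom bool]] × [Atom int]] -> [Type [Prod [Atom bool]] -> [Type [Prod [Atom bool]]]]]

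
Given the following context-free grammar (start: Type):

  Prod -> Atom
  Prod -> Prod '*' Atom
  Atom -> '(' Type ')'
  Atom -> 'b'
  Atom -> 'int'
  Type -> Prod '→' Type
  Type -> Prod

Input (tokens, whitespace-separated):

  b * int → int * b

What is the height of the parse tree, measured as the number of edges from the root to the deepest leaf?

[Type [Prod [Prod [Atom b]] * [Atom int]] → [Type [Prod [Prod [Atom int]] * [Atom b]]]]

5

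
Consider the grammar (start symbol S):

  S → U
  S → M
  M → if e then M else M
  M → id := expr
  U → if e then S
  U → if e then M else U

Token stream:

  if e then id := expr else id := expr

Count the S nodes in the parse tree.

1

[S [M if e then [M id := expr] else [M id := expr]]]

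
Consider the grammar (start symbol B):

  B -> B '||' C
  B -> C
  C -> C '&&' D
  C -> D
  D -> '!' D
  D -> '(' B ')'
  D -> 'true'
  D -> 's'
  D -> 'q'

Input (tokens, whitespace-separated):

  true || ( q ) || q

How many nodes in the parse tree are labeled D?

4

[B [B [B [C [D true]]] || [C [D ( [B [C [D q]]] )]]] || [C [D q]]]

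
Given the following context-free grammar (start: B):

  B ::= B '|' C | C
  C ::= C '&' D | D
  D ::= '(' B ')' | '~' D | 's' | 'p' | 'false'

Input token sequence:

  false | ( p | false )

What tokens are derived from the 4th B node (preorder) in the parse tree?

[B [B [C [D false]]] | [C [D ( [B [B [C [D p]]] | [C [D false]]] )]]]

p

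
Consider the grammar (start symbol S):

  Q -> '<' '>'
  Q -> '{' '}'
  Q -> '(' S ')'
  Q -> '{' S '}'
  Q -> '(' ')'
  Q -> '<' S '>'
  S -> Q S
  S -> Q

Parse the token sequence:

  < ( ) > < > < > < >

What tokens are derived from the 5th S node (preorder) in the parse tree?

< >

[S [Q < [S [Q ( )]] >] [S [Q < >] [S [Q < >] [S [Q < >]]]]]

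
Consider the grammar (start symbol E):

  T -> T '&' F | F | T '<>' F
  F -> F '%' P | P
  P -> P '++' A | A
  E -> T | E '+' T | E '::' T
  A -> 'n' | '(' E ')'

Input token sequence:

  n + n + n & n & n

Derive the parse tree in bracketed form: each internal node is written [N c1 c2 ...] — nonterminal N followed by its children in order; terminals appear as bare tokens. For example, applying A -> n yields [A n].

[E [E [E [T [F [P [A n]]]]] + [T [F [P [A n]]]]] + [T [T [T [F [P [A n]]]] & [F [P [A n]]]] & [F [P [A n]]]]]

E
E + T
E + T + T
T + T + T
F + T + T
P + T + T
A + T + T
n + T + T
n + F + T
n + P + T
n + A + T
n + n + T
n + n + T & F
n + n + T & F & F
n + n + F & F & F
n + n + P & F & F
n + n + A & F & F
n + n + n & F & F
n + n + n & P & F
n + n + n & A & F
n + n + n & n & F
n + n + n & n & P
n + n + n & n & A
n + n + n & n & n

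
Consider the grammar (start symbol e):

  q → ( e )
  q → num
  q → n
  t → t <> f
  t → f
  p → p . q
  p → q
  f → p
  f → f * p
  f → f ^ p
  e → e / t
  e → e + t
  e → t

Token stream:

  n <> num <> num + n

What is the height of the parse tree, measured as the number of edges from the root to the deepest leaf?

8

[e [e [t [t [t [f [p [q n]]]] <> [f [p [q num]]]] <> [f [p [q num]]]]] + [t [f [p [q n]]]]]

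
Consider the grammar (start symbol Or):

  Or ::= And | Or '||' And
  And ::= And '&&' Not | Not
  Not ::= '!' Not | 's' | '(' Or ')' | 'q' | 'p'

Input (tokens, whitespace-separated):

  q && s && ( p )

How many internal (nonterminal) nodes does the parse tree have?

10

[Or [And [And [And [Not q]] && [Not s]] && [Not ( [Or [And [Not p]]] )]]]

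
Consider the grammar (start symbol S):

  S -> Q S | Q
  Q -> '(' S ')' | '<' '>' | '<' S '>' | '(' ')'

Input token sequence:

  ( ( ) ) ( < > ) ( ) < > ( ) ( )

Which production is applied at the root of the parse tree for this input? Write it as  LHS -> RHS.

[S [Q ( [S [Q ( )]] )] [S [Q ( [S [Q < >]] )] [S [Q ( )] [S [Q < >] [S [Q ( )] [S [Q ( )]]]]]]]

S -> Q S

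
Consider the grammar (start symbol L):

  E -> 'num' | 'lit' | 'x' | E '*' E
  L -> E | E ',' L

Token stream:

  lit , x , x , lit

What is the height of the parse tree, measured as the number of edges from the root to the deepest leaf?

5

[L [E lit] , [L [E x] , [L [E x] , [L [E lit]]]]]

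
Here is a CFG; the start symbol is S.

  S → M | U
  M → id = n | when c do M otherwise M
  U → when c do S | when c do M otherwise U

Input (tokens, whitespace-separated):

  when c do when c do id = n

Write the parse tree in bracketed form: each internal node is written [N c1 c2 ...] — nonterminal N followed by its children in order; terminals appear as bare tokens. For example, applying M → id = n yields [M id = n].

[S [U when c do [S [U when c do [S [M id = n]]]]]]

S
U
when c do S
when c do U
when c do when c do S
when c do when c do M
when c do when c do id = n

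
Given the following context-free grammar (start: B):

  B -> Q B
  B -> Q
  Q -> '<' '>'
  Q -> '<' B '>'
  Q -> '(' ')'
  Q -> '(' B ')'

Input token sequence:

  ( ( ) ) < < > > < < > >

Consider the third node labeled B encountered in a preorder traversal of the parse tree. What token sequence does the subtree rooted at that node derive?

< < > > < < > >

[B [Q ( [B [Q ( )]] )] [B [Q < [B [Q < >]] >] [B [Q < [B [Q < >]] >]]]]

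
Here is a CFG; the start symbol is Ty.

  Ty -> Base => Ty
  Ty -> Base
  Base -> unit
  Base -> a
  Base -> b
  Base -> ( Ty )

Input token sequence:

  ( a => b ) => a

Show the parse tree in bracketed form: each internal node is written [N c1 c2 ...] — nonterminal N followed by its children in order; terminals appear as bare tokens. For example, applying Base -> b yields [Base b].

[Ty [Base ( [Ty [Base a] => [Ty [Base b]]] )] => [Ty [Base a]]]

Ty
Base => Ty
( Ty ) => Ty
( Base => Ty ) => Ty
( a => Ty ) => Ty
( a => Base ) => Ty
( a => b ) => Ty
( a => b ) => Base
( a => b ) => a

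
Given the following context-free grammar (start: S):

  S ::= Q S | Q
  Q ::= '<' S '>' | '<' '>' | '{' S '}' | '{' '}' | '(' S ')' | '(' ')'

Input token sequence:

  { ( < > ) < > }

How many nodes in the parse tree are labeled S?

4

[S [Q { [S [Q ( [S [Q < >]] )] [S [Q < >]]] }]]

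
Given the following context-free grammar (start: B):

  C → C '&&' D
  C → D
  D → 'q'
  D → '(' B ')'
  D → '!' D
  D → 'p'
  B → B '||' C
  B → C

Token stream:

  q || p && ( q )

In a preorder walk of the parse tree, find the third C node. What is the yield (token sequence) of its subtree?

p

[B [B [C [D q]]] || [C [C [D p]] && [D ( [B [C [D q]]] )]]]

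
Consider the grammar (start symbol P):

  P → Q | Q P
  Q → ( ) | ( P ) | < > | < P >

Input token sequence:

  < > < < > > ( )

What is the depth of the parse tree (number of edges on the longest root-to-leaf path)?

5

[P [Q < >] [P [Q < [P [Q < >]] >] [P [Q ( )]]]]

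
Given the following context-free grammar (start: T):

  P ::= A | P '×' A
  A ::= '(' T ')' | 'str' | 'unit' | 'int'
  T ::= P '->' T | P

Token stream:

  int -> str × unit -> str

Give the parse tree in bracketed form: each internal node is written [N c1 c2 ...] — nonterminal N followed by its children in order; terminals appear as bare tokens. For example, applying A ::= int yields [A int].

[T [P [A int]] -> [T [P [P [A str]] × [A unit]] -> [T [P [A str]]]]]

T
P -> T
A -> T
int -> T
int -> P -> T
int -> P × A -> T
int -> A × A -> T
int -> str × A -> T
int -> str × unit -> T
int -> str × unit -> P
int -> str × unit -> A
int -> str × unit -> str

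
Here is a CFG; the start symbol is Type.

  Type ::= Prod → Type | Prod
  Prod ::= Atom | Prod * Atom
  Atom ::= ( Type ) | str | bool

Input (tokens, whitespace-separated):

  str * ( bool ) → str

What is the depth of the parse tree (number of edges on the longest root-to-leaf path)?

[Type [Prod [Prod [Atom str]] * [Atom ( [Type [Prod [Atom bool]]] )]] → [Type [Prod [Atom str]]]]

6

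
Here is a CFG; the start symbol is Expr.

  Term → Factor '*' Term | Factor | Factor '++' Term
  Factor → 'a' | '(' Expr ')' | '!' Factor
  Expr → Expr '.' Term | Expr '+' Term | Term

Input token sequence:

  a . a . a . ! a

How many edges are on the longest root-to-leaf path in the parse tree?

[Expr [Expr [Expr [Expr [Term [Factor a]]] . [Term [Factor a]]] . [Term [Factor a]]] . [Term [Factor ! [Factor a]]]]

6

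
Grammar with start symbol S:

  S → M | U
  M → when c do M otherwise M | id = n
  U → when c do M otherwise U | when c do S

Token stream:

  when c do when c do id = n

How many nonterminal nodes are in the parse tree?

6

[S [U when c do [S [U when c do [S [M id = n]]]]]]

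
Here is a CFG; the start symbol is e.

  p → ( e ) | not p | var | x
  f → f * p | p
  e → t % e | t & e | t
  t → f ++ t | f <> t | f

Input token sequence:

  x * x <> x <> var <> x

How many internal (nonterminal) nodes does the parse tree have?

15

[e [t [f [f [p x]] * [p x]] <> [t [f [p x]] <> [t [f [p var]] <> [t [f [p x]]]]]]]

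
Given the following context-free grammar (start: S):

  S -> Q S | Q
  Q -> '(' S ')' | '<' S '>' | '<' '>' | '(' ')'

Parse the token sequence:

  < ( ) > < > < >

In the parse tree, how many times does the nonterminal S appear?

[S [Q < [S [Q ( )]] >] [S [Q < >] [S [Q < >]]]]

4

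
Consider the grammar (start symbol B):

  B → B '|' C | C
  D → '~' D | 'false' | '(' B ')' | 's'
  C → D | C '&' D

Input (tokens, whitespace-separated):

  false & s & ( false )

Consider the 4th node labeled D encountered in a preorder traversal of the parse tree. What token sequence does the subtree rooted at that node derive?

[B [C [C [C [D false]] & [D s]] & [D ( [B [C [D false]]] )]]]

false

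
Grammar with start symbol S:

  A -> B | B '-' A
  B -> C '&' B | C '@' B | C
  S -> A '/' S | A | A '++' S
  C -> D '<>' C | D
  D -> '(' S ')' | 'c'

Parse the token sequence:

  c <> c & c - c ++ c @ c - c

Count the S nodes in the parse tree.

2

[S [A [B [C [D c] <> [C [D c]]] & [B [C [D c]]]] - [A [B [C [D c]]]]] ++ [S [A [B [C [D c]] @ [B [C [D c]]]] - [A [B [C [D c]]]]]]]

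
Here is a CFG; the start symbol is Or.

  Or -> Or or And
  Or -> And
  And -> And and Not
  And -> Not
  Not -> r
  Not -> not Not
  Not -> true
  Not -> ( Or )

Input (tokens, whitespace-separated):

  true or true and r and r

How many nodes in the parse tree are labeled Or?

2

[Or [Or [And [Not true]]] or [And [And [And [Not true]] and [Not r]] and [Not r]]]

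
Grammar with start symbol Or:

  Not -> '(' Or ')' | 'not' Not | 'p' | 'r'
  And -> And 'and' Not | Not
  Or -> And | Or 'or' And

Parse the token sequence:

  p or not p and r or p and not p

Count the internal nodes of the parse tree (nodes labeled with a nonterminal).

[Or [Or [Or [And [Not p]]] or [And [And [Not not [Not p]]] and [Not r]]] or [And [And [Not p]] and [Not not [Not p]]]]

15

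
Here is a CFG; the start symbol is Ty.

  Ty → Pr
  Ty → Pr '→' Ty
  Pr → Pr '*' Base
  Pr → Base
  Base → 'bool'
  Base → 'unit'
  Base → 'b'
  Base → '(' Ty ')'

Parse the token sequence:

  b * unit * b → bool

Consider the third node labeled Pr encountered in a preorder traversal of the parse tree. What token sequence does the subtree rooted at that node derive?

[Ty [Pr [Pr [Pr [Base b]] * [Base unit]] * [Base b]] → [Ty [Pr [Base bool]]]]

b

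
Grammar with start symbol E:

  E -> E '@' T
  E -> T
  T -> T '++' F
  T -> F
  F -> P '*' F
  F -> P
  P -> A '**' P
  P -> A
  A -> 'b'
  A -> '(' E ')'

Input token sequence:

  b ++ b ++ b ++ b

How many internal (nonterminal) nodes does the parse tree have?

17

[E [T [T [T [T [F [P [A b]]]] ++ [F [P [A b]]]] ++ [F [P [A b]]]] ++ [F [P [A b]]]]]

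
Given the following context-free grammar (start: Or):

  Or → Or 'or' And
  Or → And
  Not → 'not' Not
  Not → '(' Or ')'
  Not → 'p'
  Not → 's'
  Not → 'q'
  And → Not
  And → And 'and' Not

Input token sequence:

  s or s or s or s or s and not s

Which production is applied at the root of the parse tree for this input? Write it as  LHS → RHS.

[Or [Or [Or [Or [Or [And [Not s]]] or [And [Not s]]] or [And [Not s]]] or [And [Not s]]] or [And [And [Not s]] and [Not not [Not s]]]]

Or → Or 'or' And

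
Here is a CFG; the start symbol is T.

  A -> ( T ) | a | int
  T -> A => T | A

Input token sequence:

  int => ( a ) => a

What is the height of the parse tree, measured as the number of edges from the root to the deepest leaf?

5

[T [A int] => [T [A ( [T [A a]] )] => [T [A a]]]]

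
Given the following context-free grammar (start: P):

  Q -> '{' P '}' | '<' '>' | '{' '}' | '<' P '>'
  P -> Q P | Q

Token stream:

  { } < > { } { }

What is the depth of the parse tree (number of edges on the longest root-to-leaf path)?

[P [Q { }] [P [Q < >] [P [Q { }] [P [Q { }]]]]]

5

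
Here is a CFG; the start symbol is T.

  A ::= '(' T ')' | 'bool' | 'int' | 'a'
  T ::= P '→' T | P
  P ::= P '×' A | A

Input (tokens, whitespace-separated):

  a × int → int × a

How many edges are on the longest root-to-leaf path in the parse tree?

5

[T [P [P [A a]] × [A int]] → [T [P [P [A int]] × [A a]]]]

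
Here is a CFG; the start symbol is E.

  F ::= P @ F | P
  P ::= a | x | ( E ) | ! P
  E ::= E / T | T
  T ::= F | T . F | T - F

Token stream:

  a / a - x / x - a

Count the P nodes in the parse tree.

5

[E [E [E [T [F [P a]]]] / [T [T [F [P a]]] - [F [P x]]]] / [T [T [F [P x]]] - [F [P a]]]]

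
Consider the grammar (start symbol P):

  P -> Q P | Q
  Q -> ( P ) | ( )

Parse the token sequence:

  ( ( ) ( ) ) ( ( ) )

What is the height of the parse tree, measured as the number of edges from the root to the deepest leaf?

[P [Q ( [P [Q ( )] [P [Q ( )]]] )] [P [Q ( [P [Q ( )]] )]]]

5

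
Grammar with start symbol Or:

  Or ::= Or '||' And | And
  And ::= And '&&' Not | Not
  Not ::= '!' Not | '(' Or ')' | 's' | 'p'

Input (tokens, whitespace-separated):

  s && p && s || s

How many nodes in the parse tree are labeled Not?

4

[Or [Or [And [And [And [Not s]] && [Not p]] && [Not s]]] || [And [Not s]]]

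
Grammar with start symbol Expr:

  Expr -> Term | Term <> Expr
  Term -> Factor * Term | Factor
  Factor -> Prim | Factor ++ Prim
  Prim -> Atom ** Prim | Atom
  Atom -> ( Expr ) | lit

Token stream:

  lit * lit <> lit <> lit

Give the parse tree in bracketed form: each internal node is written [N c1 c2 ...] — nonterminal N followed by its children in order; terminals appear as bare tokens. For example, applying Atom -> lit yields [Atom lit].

[Expr [Term [Factor [Prim [Atom lit]]] * [Term [Factor [Prim [Atom lit]]]]] <> [Expr [Term [Factor [Prim [Atom lit]]]] <> [Expr [Term [Factor [Prim [Atom lit]]]]]]]

Expr
Term <> Expr
Factor * Term <> Expr
Prim * Term <> Expr
Atom * Term <> Expr
lit * Term <> Expr
lit * Factor <> Expr
lit * Prim <> Expr
lit * Atom <> Expr
lit * lit <> Expr
lit * lit <> Term <> Expr
lit * lit <> Factor <> Expr
lit * lit <> Prim <> Expr
lit * lit <> Atom <> Expr
lit * lit <> lit <> Expr
lit * lit <> lit <> Term
lit * lit <> lit <> Factor
lit * lit <> lit <> Prim
lit * lit <> lit <> Atom
lit * lit <> lit <> lit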